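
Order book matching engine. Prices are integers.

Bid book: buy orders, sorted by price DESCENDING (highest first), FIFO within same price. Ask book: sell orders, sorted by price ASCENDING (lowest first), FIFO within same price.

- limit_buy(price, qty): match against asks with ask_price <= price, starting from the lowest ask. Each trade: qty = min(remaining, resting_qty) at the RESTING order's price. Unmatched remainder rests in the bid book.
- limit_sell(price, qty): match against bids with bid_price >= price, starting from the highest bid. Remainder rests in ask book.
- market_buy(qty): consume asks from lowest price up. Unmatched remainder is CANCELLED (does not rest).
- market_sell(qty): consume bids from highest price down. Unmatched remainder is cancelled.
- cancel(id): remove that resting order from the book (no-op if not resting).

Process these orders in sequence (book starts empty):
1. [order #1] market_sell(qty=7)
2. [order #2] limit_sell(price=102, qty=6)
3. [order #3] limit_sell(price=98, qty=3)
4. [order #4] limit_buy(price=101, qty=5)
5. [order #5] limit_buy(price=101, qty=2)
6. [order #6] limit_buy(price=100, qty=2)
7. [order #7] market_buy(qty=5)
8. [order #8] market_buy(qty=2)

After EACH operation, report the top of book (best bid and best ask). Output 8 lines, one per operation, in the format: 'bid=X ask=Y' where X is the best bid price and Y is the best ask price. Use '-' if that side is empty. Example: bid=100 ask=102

Answer: bid=- ask=-
bid=- ask=102
bid=- ask=98
bid=101 ask=102
bid=101 ask=102
bid=101 ask=102
bid=101 ask=102
bid=101 ask=-

Derivation:
After op 1 [order #1] market_sell(qty=7): fills=none; bids=[-] asks=[-]
After op 2 [order #2] limit_sell(price=102, qty=6): fills=none; bids=[-] asks=[#2:6@102]
After op 3 [order #3] limit_sell(price=98, qty=3): fills=none; bids=[-] asks=[#3:3@98 #2:6@102]
After op 4 [order #4] limit_buy(price=101, qty=5): fills=#4x#3:3@98; bids=[#4:2@101] asks=[#2:6@102]
After op 5 [order #5] limit_buy(price=101, qty=2): fills=none; bids=[#4:2@101 #5:2@101] asks=[#2:6@102]
After op 6 [order #6] limit_buy(price=100, qty=2): fills=none; bids=[#4:2@101 #5:2@101 #6:2@100] asks=[#2:6@102]
After op 7 [order #7] market_buy(qty=5): fills=#7x#2:5@102; bids=[#4:2@101 #5:2@101 #6:2@100] asks=[#2:1@102]
After op 8 [order #8] market_buy(qty=2): fills=#8x#2:1@102; bids=[#4:2@101 #5:2@101 #6:2@100] asks=[-]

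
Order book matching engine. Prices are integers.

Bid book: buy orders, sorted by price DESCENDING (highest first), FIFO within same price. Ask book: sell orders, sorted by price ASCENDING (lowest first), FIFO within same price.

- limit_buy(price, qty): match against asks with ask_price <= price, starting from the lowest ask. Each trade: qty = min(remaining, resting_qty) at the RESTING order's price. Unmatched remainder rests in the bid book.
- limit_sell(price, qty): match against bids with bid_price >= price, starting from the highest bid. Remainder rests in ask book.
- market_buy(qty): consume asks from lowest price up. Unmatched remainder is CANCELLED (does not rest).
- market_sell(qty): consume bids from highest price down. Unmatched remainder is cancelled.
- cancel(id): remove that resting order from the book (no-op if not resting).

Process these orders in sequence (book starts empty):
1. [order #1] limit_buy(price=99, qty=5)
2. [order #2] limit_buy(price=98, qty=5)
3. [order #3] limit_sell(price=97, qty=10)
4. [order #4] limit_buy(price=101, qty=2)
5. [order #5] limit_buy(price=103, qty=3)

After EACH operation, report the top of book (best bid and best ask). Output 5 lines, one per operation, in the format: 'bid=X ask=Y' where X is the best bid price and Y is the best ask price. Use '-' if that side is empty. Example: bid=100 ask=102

After op 1 [order #1] limit_buy(price=99, qty=5): fills=none; bids=[#1:5@99] asks=[-]
After op 2 [order #2] limit_buy(price=98, qty=5): fills=none; bids=[#1:5@99 #2:5@98] asks=[-]
After op 3 [order #3] limit_sell(price=97, qty=10): fills=#1x#3:5@99 #2x#3:5@98; bids=[-] asks=[-]
After op 4 [order #4] limit_buy(price=101, qty=2): fills=none; bids=[#4:2@101] asks=[-]
After op 5 [order #5] limit_buy(price=103, qty=3): fills=none; bids=[#5:3@103 #4:2@101] asks=[-]

Answer: bid=99 ask=-
bid=99 ask=-
bid=- ask=-
bid=101 ask=-
bid=103 ask=-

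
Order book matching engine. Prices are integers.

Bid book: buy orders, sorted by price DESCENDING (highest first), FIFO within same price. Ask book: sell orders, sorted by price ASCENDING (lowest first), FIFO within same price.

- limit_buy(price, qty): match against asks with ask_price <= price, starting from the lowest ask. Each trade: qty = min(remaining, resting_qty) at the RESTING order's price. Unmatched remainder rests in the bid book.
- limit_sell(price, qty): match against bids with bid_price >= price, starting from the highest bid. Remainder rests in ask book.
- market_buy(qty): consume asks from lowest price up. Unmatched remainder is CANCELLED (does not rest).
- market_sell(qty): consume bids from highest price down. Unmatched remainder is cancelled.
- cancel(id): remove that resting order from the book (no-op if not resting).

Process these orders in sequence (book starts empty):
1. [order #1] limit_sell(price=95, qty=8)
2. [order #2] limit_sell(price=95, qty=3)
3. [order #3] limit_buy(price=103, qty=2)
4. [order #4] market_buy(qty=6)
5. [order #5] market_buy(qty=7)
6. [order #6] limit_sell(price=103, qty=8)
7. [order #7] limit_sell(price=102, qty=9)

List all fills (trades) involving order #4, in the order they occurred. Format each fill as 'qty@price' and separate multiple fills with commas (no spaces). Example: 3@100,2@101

After op 1 [order #1] limit_sell(price=95, qty=8): fills=none; bids=[-] asks=[#1:8@95]
After op 2 [order #2] limit_sell(price=95, qty=3): fills=none; bids=[-] asks=[#1:8@95 #2:3@95]
After op 3 [order #3] limit_buy(price=103, qty=2): fills=#3x#1:2@95; bids=[-] asks=[#1:6@95 #2:3@95]
After op 4 [order #4] market_buy(qty=6): fills=#4x#1:6@95; bids=[-] asks=[#2:3@95]
After op 5 [order #5] market_buy(qty=7): fills=#5x#2:3@95; bids=[-] asks=[-]
After op 6 [order #6] limit_sell(price=103, qty=8): fills=none; bids=[-] asks=[#6:8@103]
After op 7 [order #7] limit_sell(price=102, qty=9): fills=none; bids=[-] asks=[#7:9@102 #6:8@103]

Answer: 6@95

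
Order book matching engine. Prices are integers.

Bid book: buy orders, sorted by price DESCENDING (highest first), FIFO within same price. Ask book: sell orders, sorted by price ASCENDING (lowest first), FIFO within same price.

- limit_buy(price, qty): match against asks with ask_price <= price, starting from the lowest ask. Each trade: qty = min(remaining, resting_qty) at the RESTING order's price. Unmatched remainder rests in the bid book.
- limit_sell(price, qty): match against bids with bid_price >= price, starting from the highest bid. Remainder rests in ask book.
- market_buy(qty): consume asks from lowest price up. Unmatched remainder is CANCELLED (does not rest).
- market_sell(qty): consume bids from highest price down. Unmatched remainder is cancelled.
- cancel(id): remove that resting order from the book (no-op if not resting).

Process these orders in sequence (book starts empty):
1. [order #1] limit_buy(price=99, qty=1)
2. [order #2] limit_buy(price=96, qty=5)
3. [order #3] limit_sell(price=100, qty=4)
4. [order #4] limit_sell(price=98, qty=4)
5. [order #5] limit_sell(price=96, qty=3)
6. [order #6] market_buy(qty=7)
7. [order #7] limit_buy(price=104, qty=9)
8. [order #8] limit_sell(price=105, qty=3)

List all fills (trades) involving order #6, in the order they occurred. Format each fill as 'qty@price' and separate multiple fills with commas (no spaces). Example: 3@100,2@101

After op 1 [order #1] limit_buy(price=99, qty=1): fills=none; bids=[#1:1@99] asks=[-]
After op 2 [order #2] limit_buy(price=96, qty=5): fills=none; bids=[#1:1@99 #2:5@96] asks=[-]
After op 3 [order #3] limit_sell(price=100, qty=4): fills=none; bids=[#1:1@99 #2:5@96] asks=[#3:4@100]
After op 4 [order #4] limit_sell(price=98, qty=4): fills=#1x#4:1@99; bids=[#2:5@96] asks=[#4:3@98 #3:4@100]
After op 5 [order #5] limit_sell(price=96, qty=3): fills=#2x#5:3@96; bids=[#2:2@96] asks=[#4:3@98 #3:4@100]
After op 6 [order #6] market_buy(qty=7): fills=#6x#4:3@98 #6x#3:4@100; bids=[#2:2@96] asks=[-]
After op 7 [order #7] limit_buy(price=104, qty=9): fills=none; bids=[#7:9@104 #2:2@96] asks=[-]
After op 8 [order #8] limit_sell(price=105, qty=3): fills=none; bids=[#7:9@104 #2:2@96] asks=[#8:3@105]

Answer: 3@98,4@100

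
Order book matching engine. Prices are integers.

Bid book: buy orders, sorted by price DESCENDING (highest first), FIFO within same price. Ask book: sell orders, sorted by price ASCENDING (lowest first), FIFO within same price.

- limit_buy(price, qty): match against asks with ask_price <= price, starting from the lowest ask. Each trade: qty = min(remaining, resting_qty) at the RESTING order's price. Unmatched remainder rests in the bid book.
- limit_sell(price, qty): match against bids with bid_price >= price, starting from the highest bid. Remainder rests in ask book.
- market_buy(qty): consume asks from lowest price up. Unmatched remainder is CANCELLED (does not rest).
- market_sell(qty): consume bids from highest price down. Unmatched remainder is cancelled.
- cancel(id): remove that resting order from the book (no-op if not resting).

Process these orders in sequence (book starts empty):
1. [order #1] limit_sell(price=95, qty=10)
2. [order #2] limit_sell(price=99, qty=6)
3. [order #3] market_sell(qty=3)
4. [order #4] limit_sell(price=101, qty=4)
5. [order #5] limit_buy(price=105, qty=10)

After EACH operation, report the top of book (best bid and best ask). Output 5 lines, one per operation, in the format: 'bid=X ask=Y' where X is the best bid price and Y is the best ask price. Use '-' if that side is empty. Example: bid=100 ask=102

After op 1 [order #1] limit_sell(price=95, qty=10): fills=none; bids=[-] asks=[#1:10@95]
After op 2 [order #2] limit_sell(price=99, qty=6): fills=none; bids=[-] asks=[#1:10@95 #2:6@99]
After op 3 [order #3] market_sell(qty=3): fills=none; bids=[-] asks=[#1:10@95 #2:6@99]
After op 4 [order #4] limit_sell(price=101, qty=4): fills=none; bids=[-] asks=[#1:10@95 #2:6@99 #4:4@101]
After op 5 [order #5] limit_buy(price=105, qty=10): fills=#5x#1:10@95; bids=[-] asks=[#2:6@99 #4:4@101]

Answer: bid=- ask=95
bid=- ask=95
bid=- ask=95
bid=- ask=95
bid=- ask=99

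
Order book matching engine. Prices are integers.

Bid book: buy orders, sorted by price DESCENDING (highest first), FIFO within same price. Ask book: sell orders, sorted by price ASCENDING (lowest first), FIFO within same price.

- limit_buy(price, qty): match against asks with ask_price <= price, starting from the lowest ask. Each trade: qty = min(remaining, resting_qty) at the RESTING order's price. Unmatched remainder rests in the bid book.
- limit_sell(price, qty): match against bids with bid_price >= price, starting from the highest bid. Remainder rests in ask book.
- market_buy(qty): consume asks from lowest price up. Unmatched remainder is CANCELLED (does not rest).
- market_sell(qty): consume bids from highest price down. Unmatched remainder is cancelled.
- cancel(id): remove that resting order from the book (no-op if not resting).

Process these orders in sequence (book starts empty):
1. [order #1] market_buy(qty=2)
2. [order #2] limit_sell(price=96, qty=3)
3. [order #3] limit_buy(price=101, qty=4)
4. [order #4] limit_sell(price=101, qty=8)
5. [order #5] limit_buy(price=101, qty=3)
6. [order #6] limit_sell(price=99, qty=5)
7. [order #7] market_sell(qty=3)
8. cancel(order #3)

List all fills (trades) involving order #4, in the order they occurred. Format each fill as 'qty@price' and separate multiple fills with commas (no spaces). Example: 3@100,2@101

After op 1 [order #1] market_buy(qty=2): fills=none; bids=[-] asks=[-]
After op 2 [order #2] limit_sell(price=96, qty=3): fills=none; bids=[-] asks=[#2:3@96]
After op 3 [order #3] limit_buy(price=101, qty=4): fills=#3x#2:3@96; bids=[#3:1@101] asks=[-]
After op 4 [order #4] limit_sell(price=101, qty=8): fills=#3x#4:1@101; bids=[-] asks=[#4:7@101]
After op 5 [order #5] limit_buy(price=101, qty=3): fills=#5x#4:3@101; bids=[-] asks=[#4:4@101]
After op 6 [order #6] limit_sell(price=99, qty=5): fills=none; bids=[-] asks=[#6:5@99 #4:4@101]
After op 7 [order #7] market_sell(qty=3): fills=none; bids=[-] asks=[#6:5@99 #4:4@101]
After op 8 cancel(order #3): fills=none; bids=[-] asks=[#6:5@99 #4:4@101]

Answer: 1@101,3@101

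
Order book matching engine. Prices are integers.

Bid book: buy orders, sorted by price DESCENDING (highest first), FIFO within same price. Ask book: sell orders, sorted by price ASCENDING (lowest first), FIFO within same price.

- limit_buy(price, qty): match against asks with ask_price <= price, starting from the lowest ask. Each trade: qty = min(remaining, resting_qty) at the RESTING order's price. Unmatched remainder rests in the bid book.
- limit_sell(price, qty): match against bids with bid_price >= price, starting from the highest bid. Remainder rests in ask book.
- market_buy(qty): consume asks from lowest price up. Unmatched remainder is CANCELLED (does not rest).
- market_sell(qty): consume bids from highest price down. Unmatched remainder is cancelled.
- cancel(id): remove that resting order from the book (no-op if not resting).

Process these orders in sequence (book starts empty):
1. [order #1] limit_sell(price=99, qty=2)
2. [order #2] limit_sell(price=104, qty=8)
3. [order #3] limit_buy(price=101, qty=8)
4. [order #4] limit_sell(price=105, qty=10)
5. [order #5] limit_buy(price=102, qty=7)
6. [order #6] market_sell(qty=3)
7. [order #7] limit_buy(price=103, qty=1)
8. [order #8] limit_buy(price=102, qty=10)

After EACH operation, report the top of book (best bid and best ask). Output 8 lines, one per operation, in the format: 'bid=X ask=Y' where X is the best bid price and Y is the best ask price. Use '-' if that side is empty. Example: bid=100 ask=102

After op 1 [order #1] limit_sell(price=99, qty=2): fills=none; bids=[-] asks=[#1:2@99]
After op 2 [order #2] limit_sell(price=104, qty=8): fills=none; bids=[-] asks=[#1:2@99 #2:8@104]
After op 3 [order #3] limit_buy(price=101, qty=8): fills=#3x#1:2@99; bids=[#3:6@101] asks=[#2:8@104]
After op 4 [order #4] limit_sell(price=105, qty=10): fills=none; bids=[#3:6@101] asks=[#2:8@104 #4:10@105]
After op 5 [order #5] limit_buy(price=102, qty=7): fills=none; bids=[#5:7@102 #3:6@101] asks=[#2:8@104 #4:10@105]
After op 6 [order #6] market_sell(qty=3): fills=#5x#6:3@102; bids=[#5:4@102 #3:6@101] asks=[#2:8@104 #4:10@105]
After op 7 [order #7] limit_buy(price=103, qty=1): fills=none; bids=[#7:1@103 #5:4@102 #3:6@101] asks=[#2:8@104 #4:10@105]
After op 8 [order #8] limit_buy(price=102, qty=10): fills=none; bids=[#7:1@103 #5:4@102 #8:10@102 #3:6@101] asks=[#2:8@104 #4:10@105]

Answer: bid=- ask=99
bid=- ask=99
bid=101 ask=104
bid=101 ask=104
bid=102 ask=104
bid=102 ask=104
bid=103 ask=104
bid=103 ask=104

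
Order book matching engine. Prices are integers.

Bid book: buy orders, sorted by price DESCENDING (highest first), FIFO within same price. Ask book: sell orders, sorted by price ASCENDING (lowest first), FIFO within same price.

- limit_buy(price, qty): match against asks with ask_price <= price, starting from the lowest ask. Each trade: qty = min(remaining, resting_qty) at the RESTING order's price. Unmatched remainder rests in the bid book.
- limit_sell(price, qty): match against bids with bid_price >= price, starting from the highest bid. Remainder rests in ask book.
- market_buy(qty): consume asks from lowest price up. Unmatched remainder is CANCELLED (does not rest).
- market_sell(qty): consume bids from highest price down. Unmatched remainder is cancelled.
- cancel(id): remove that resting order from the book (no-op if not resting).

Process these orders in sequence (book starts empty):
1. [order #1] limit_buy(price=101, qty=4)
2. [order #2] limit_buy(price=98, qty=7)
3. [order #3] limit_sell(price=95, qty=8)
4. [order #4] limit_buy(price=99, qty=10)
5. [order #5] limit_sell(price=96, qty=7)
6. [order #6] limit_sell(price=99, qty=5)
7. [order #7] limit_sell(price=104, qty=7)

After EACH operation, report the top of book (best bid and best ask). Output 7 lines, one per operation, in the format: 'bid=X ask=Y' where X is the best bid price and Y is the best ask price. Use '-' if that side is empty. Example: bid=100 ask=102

After op 1 [order #1] limit_buy(price=101, qty=4): fills=none; bids=[#1:4@101] asks=[-]
After op 2 [order #2] limit_buy(price=98, qty=7): fills=none; bids=[#1:4@101 #2:7@98] asks=[-]
After op 3 [order #3] limit_sell(price=95, qty=8): fills=#1x#3:4@101 #2x#3:4@98; bids=[#2:3@98] asks=[-]
After op 4 [order #4] limit_buy(price=99, qty=10): fills=none; bids=[#4:10@99 #2:3@98] asks=[-]
After op 5 [order #5] limit_sell(price=96, qty=7): fills=#4x#5:7@99; bids=[#4:3@99 #2:3@98] asks=[-]
After op 6 [order #6] limit_sell(price=99, qty=5): fills=#4x#6:3@99; bids=[#2:3@98] asks=[#6:2@99]
After op 7 [order #7] limit_sell(price=104, qty=7): fills=none; bids=[#2:3@98] asks=[#6:2@99 #7:7@104]

Answer: bid=101 ask=-
bid=101 ask=-
bid=98 ask=-
bid=99 ask=-
bid=99 ask=-
bid=98 ask=99
bid=98 ask=99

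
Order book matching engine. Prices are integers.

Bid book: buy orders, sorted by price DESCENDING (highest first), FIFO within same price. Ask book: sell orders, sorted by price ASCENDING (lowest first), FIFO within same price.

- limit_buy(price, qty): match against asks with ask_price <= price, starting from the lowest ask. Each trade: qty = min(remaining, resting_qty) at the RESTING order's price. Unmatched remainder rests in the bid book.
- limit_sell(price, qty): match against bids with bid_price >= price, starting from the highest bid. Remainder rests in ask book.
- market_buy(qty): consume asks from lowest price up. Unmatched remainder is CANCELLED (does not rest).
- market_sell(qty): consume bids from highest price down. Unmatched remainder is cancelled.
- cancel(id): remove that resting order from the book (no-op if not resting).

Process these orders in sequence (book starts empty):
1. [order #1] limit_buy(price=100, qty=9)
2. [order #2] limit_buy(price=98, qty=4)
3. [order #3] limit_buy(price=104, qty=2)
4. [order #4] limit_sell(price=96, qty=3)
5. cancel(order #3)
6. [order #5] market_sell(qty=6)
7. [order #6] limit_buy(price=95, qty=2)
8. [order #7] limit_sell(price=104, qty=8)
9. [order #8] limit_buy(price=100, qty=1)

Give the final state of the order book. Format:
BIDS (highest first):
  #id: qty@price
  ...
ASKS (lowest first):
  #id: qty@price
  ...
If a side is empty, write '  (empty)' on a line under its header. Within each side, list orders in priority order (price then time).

After op 1 [order #1] limit_buy(price=100, qty=9): fills=none; bids=[#1:9@100] asks=[-]
After op 2 [order #2] limit_buy(price=98, qty=4): fills=none; bids=[#1:9@100 #2:4@98] asks=[-]
After op 3 [order #3] limit_buy(price=104, qty=2): fills=none; bids=[#3:2@104 #1:9@100 #2:4@98] asks=[-]
After op 4 [order #4] limit_sell(price=96, qty=3): fills=#3x#4:2@104 #1x#4:1@100; bids=[#1:8@100 #2:4@98] asks=[-]
After op 5 cancel(order #3): fills=none; bids=[#1:8@100 #2:4@98] asks=[-]
After op 6 [order #5] market_sell(qty=6): fills=#1x#5:6@100; bids=[#1:2@100 #2:4@98] asks=[-]
After op 7 [order #6] limit_buy(price=95, qty=2): fills=none; bids=[#1:2@100 #2:4@98 #6:2@95] asks=[-]
After op 8 [order #7] limit_sell(price=104, qty=8): fills=none; bids=[#1:2@100 #2:4@98 #6:2@95] asks=[#7:8@104]
After op 9 [order #8] limit_buy(price=100, qty=1): fills=none; bids=[#1:2@100 #8:1@100 #2:4@98 #6:2@95] asks=[#7:8@104]

Answer: BIDS (highest first):
  #1: 2@100
  #8: 1@100
  #2: 4@98
  #6: 2@95
ASKS (lowest first):
  #7: 8@104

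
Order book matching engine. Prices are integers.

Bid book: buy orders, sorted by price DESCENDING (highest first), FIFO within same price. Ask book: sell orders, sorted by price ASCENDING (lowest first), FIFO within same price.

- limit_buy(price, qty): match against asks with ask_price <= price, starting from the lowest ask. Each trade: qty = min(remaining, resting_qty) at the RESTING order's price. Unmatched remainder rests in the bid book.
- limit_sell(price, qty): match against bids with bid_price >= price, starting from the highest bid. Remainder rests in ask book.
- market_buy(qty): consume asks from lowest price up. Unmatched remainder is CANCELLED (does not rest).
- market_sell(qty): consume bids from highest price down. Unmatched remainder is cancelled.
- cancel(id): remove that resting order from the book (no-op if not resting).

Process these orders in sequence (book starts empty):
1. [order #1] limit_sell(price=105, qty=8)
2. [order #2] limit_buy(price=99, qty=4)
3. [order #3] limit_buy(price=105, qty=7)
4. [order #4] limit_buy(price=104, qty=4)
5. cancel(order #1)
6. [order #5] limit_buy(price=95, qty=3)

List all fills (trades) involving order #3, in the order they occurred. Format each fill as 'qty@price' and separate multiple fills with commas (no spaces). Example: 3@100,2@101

Answer: 7@105

Derivation:
After op 1 [order #1] limit_sell(price=105, qty=8): fills=none; bids=[-] asks=[#1:8@105]
After op 2 [order #2] limit_buy(price=99, qty=4): fills=none; bids=[#2:4@99] asks=[#1:8@105]
After op 3 [order #3] limit_buy(price=105, qty=7): fills=#3x#1:7@105; bids=[#2:4@99] asks=[#1:1@105]
After op 4 [order #4] limit_buy(price=104, qty=4): fills=none; bids=[#4:4@104 #2:4@99] asks=[#1:1@105]
After op 5 cancel(order #1): fills=none; bids=[#4:4@104 #2:4@99] asks=[-]
After op 6 [order #5] limit_buy(price=95, qty=3): fills=none; bids=[#4:4@104 #2:4@99 #5:3@95] asks=[-]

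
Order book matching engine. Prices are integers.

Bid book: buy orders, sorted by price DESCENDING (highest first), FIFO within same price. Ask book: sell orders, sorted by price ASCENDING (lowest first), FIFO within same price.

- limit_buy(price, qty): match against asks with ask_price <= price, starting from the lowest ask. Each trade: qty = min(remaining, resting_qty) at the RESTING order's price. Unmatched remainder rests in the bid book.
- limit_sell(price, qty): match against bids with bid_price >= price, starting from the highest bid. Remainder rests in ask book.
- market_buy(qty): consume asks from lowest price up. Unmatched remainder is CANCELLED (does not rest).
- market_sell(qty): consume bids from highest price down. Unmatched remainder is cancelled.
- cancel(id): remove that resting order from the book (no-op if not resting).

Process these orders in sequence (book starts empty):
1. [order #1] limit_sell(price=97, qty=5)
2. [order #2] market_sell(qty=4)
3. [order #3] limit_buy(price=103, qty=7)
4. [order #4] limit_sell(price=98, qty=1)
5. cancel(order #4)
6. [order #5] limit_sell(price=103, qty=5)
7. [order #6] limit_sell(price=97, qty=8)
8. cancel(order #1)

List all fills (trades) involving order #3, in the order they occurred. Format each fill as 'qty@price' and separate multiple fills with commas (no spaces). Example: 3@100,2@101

After op 1 [order #1] limit_sell(price=97, qty=5): fills=none; bids=[-] asks=[#1:5@97]
After op 2 [order #2] market_sell(qty=4): fills=none; bids=[-] asks=[#1:5@97]
After op 3 [order #3] limit_buy(price=103, qty=7): fills=#3x#1:5@97; bids=[#3:2@103] asks=[-]
After op 4 [order #4] limit_sell(price=98, qty=1): fills=#3x#4:1@103; bids=[#3:1@103] asks=[-]
After op 5 cancel(order #4): fills=none; bids=[#3:1@103] asks=[-]
After op 6 [order #5] limit_sell(price=103, qty=5): fills=#3x#5:1@103; bids=[-] asks=[#5:4@103]
After op 7 [order #6] limit_sell(price=97, qty=8): fills=none; bids=[-] asks=[#6:8@97 #5:4@103]
After op 8 cancel(order #1): fills=none; bids=[-] asks=[#6:8@97 #5:4@103]

Answer: 5@97,1@103,1@103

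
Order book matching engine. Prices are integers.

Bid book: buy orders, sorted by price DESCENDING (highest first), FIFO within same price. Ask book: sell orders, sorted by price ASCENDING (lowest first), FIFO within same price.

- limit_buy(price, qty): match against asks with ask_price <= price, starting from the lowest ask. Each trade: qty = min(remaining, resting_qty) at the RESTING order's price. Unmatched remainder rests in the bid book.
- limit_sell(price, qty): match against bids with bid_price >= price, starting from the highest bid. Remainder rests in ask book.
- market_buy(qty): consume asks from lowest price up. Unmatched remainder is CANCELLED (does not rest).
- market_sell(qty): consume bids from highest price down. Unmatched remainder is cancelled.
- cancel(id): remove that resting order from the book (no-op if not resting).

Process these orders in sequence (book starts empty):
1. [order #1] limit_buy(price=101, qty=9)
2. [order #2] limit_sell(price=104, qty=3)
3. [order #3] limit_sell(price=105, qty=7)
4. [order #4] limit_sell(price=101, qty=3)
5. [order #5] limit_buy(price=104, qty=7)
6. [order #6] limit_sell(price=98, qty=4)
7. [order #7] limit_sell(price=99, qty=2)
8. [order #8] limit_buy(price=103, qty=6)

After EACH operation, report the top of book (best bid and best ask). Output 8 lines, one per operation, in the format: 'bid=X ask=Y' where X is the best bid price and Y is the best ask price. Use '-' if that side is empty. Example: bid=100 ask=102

Answer: bid=101 ask=-
bid=101 ask=104
bid=101 ask=104
bid=101 ask=104
bid=104 ask=105
bid=101 ask=105
bid=101 ask=105
bid=103 ask=105

Derivation:
After op 1 [order #1] limit_buy(price=101, qty=9): fills=none; bids=[#1:9@101] asks=[-]
After op 2 [order #2] limit_sell(price=104, qty=3): fills=none; bids=[#1:9@101] asks=[#2:3@104]
After op 3 [order #3] limit_sell(price=105, qty=7): fills=none; bids=[#1:9@101] asks=[#2:3@104 #3:7@105]
After op 4 [order #4] limit_sell(price=101, qty=3): fills=#1x#4:3@101; bids=[#1:6@101] asks=[#2:3@104 #3:7@105]
After op 5 [order #5] limit_buy(price=104, qty=7): fills=#5x#2:3@104; bids=[#5:4@104 #1:6@101] asks=[#3:7@105]
After op 6 [order #6] limit_sell(price=98, qty=4): fills=#5x#6:4@104; bids=[#1:6@101] asks=[#3:7@105]
After op 7 [order #7] limit_sell(price=99, qty=2): fills=#1x#7:2@101; bids=[#1:4@101] asks=[#3:7@105]
After op 8 [order #8] limit_buy(price=103, qty=6): fills=none; bids=[#8:6@103 #1:4@101] asks=[#3:7@105]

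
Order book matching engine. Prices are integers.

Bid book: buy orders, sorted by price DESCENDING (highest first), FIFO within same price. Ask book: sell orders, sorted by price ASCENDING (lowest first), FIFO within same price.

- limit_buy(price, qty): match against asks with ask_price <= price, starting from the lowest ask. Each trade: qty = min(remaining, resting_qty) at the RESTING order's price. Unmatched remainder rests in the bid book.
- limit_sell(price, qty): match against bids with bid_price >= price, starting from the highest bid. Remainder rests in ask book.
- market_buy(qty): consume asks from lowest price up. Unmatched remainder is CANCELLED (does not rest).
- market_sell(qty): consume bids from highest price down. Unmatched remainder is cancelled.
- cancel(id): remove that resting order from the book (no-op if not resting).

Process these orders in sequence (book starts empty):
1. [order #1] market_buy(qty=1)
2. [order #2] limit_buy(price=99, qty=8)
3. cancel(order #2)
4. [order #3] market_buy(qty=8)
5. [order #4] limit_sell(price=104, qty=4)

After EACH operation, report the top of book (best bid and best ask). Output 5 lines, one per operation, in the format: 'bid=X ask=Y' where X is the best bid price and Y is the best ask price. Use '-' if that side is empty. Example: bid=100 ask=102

After op 1 [order #1] market_buy(qty=1): fills=none; bids=[-] asks=[-]
After op 2 [order #2] limit_buy(price=99, qty=8): fills=none; bids=[#2:8@99] asks=[-]
After op 3 cancel(order #2): fills=none; bids=[-] asks=[-]
After op 4 [order #3] market_buy(qty=8): fills=none; bids=[-] asks=[-]
After op 5 [order #4] limit_sell(price=104, qty=4): fills=none; bids=[-] asks=[#4:4@104]

Answer: bid=- ask=-
bid=99 ask=-
bid=- ask=-
bid=- ask=-
bid=- ask=104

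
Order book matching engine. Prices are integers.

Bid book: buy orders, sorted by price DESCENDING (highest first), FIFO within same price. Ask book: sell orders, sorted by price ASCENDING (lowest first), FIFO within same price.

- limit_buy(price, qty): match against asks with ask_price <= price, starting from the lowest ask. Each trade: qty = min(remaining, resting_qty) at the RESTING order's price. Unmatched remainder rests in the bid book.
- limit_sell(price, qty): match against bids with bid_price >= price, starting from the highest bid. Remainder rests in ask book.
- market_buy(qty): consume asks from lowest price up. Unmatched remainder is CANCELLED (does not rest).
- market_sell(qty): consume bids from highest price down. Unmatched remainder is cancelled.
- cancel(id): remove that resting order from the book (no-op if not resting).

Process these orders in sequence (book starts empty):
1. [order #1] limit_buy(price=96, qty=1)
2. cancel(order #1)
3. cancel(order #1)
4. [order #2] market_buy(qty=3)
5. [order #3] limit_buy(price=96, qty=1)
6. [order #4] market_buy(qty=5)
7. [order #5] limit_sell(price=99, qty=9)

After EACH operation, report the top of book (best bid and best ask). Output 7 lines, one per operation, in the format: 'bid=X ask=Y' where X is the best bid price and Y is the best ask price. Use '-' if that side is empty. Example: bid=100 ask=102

Answer: bid=96 ask=-
bid=- ask=-
bid=- ask=-
bid=- ask=-
bid=96 ask=-
bid=96 ask=-
bid=96 ask=99

Derivation:
After op 1 [order #1] limit_buy(price=96, qty=1): fills=none; bids=[#1:1@96] asks=[-]
After op 2 cancel(order #1): fills=none; bids=[-] asks=[-]
After op 3 cancel(order #1): fills=none; bids=[-] asks=[-]
After op 4 [order #2] market_buy(qty=3): fills=none; bids=[-] asks=[-]
After op 5 [order #3] limit_buy(price=96, qty=1): fills=none; bids=[#3:1@96] asks=[-]
After op 6 [order #4] market_buy(qty=5): fills=none; bids=[#3:1@96] asks=[-]
After op 7 [order #5] limit_sell(price=99, qty=9): fills=none; bids=[#3:1@96] asks=[#5:9@99]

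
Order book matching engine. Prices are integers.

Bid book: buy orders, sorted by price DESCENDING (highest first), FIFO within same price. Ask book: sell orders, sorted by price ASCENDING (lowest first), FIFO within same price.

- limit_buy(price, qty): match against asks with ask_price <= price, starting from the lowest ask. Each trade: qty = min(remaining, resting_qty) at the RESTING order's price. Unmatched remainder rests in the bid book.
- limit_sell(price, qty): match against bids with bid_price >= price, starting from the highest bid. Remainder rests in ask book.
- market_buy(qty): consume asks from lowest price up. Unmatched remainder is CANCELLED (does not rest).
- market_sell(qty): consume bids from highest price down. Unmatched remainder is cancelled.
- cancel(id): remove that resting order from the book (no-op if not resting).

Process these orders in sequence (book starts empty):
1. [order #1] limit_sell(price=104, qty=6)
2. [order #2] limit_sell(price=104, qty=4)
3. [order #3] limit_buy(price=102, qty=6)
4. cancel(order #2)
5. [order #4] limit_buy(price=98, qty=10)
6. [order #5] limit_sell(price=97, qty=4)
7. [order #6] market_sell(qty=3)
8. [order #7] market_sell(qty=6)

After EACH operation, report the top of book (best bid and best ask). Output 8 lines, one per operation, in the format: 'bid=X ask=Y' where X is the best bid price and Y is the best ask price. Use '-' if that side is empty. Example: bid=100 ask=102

Answer: bid=- ask=104
bid=- ask=104
bid=102 ask=104
bid=102 ask=104
bid=102 ask=104
bid=102 ask=104
bid=98 ask=104
bid=98 ask=104

Derivation:
After op 1 [order #1] limit_sell(price=104, qty=6): fills=none; bids=[-] asks=[#1:6@104]
After op 2 [order #2] limit_sell(price=104, qty=4): fills=none; bids=[-] asks=[#1:6@104 #2:4@104]
After op 3 [order #3] limit_buy(price=102, qty=6): fills=none; bids=[#3:6@102] asks=[#1:6@104 #2:4@104]
After op 4 cancel(order #2): fills=none; bids=[#3:6@102] asks=[#1:6@104]
After op 5 [order #4] limit_buy(price=98, qty=10): fills=none; bids=[#3:6@102 #4:10@98] asks=[#1:6@104]
After op 6 [order #5] limit_sell(price=97, qty=4): fills=#3x#5:4@102; bids=[#3:2@102 #4:10@98] asks=[#1:6@104]
After op 7 [order #6] market_sell(qty=3): fills=#3x#6:2@102 #4x#6:1@98; bids=[#4:9@98] asks=[#1:6@104]
After op 8 [order #7] market_sell(qty=6): fills=#4x#7:6@98; bids=[#4:3@98] asks=[#1:6@104]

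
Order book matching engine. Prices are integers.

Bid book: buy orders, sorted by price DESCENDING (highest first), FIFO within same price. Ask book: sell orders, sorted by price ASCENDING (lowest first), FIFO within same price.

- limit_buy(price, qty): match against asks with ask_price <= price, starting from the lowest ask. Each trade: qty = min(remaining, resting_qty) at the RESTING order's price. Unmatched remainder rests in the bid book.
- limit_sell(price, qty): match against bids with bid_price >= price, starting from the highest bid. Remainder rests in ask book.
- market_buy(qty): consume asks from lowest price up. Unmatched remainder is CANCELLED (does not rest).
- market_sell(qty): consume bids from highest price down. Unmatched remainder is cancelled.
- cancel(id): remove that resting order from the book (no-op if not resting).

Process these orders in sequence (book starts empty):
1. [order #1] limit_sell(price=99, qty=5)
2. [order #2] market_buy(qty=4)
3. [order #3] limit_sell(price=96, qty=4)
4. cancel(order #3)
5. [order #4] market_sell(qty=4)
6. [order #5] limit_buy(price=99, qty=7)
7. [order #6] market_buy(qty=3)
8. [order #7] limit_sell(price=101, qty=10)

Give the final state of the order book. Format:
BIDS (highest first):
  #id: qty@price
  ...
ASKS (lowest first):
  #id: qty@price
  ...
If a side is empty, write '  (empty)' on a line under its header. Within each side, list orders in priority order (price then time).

Answer: BIDS (highest first):
  #5: 6@99
ASKS (lowest first):
  #7: 10@101

Derivation:
After op 1 [order #1] limit_sell(price=99, qty=5): fills=none; bids=[-] asks=[#1:5@99]
After op 2 [order #2] market_buy(qty=4): fills=#2x#1:4@99; bids=[-] asks=[#1:1@99]
After op 3 [order #3] limit_sell(price=96, qty=4): fills=none; bids=[-] asks=[#3:4@96 #1:1@99]
After op 4 cancel(order #3): fills=none; bids=[-] asks=[#1:1@99]
After op 5 [order #4] market_sell(qty=4): fills=none; bids=[-] asks=[#1:1@99]
After op 6 [order #5] limit_buy(price=99, qty=7): fills=#5x#1:1@99; bids=[#5:6@99] asks=[-]
After op 7 [order #6] market_buy(qty=3): fills=none; bids=[#5:6@99] asks=[-]
After op 8 [order #7] limit_sell(price=101, qty=10): fills=none; bids=[#5:6@99] asks=[#7:10@101]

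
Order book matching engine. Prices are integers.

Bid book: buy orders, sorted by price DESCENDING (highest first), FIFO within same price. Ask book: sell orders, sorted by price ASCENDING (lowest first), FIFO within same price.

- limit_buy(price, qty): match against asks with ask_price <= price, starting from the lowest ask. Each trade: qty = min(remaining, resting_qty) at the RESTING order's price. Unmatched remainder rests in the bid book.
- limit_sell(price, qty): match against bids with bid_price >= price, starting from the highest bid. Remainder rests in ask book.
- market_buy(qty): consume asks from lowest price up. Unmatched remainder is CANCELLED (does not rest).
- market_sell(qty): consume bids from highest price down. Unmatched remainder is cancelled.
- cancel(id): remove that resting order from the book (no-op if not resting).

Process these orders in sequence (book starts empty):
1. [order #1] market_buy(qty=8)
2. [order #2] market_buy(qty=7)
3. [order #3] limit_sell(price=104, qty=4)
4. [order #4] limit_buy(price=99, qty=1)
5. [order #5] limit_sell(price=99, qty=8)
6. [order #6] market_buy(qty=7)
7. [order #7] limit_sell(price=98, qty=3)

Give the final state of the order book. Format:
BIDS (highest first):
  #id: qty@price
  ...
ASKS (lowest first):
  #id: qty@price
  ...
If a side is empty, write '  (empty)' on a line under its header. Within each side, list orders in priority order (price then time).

After op 1 [order #1] market_buy(qty=8): fills=none; bids=[-] asks=[-]
After op 2 [order #2] market_buy(qty=7): fills=none; bids=[-] asks=[-]
After op 3 [order #3] limit_sell(price=104, qty=4): fills=none; bids=[-] asks=[#3:4@104]
After op 4 [order #4] limit_buy(price=99, qty=1): fills=none; bids=[#4:1@99] asks=[#3:4@104]
After op 5 [order #5] limit_sell(price=99, qty=8): fills=#4x#5:1@99; bids=[-] asks=[#5:7@99 #3:4@104]
After op 6 [order #6] market_buy(qty=7): fills=#6x#5:7@99; bids=[-] asks=[#3:4@104]
After op 7 [order #7] limit_sell(price=98, qty=3): fills=none; bids=[-] asks=[#7:3@98 #3:4@104]

Answer: BIDS (highest first):
  (empty)
ASKS (lowest first):
  #7: 3@98
  #3: 4@104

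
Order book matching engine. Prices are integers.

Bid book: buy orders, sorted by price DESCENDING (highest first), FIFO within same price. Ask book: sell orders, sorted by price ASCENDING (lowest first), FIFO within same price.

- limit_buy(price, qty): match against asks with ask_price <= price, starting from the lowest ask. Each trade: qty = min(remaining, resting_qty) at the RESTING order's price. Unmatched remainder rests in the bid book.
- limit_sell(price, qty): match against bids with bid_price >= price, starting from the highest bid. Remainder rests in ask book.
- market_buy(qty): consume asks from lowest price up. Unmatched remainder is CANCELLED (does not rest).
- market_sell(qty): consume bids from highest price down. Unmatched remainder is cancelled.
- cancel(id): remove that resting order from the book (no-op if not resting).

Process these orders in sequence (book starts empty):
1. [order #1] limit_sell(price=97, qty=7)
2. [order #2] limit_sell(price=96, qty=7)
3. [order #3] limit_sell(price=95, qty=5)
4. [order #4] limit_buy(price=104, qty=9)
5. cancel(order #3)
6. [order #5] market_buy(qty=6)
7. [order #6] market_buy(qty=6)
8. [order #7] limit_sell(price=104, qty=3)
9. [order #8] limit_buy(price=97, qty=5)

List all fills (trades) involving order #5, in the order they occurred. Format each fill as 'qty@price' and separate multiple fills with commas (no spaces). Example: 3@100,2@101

After op 1 [order #1] limit_sell(price=97, qty=7): fills=none; bids=[-] asks=[#1:7@97]
After op 2 [order #2] limit_sell(price=96, qty=7): fills=none; bids=[-] asks=[#2:7@96 #1:7@97]
After op 3 [order #3] limit_sell(price=95, qty=5): fills=none; bids=[-] asks=[#3:5@95 #2:7@96 #1:7@97]
After op 4 [order #4] limit_buy(price=104, qty=9): fills=#4x#3:5@95 #4x#2:4@96; bids=[-] asks=[#2:3@96 #1:7@97]
After op 5 cancel(order #3): fills=none; bids=[-] asks=[#2:3@96 #1:7@97]
After op 6 [order #5] market_buy(qty=6): fills=#5x#2:3@96 #5x#1:3@97; bids=[-] asks=[#1:4@97]
After op 7 [order #6] market_buy(qty=6): fills=#6x#1:4@97; bids=[-] asks=[-]
After op 8 [order #7] limit_sell(price=104, qty=3): fills=none; bids=[-] asks=[#7:3@104]
After op 9 [order #8] limit_buy(price=97, qty=5): fills=none; bids=[#8:5@97] asks=[#7:3@104]

Answer: 3@96,3@97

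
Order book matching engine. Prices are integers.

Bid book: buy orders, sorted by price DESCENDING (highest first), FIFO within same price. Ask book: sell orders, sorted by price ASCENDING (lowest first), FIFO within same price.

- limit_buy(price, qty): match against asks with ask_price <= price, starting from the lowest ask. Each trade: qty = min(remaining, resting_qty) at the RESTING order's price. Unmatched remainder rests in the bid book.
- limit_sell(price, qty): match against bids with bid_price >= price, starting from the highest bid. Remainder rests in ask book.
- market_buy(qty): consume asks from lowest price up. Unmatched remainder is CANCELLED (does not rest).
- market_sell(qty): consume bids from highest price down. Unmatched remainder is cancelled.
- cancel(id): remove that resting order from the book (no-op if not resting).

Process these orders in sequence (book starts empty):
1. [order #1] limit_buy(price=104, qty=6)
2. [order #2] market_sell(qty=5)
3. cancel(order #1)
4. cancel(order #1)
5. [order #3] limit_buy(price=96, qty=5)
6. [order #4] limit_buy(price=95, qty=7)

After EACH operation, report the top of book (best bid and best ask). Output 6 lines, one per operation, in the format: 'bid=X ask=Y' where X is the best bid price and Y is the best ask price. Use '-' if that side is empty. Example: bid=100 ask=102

After op 1 [order #1] limit_buy(price=104, qty=6): fills=none; bids=[#1:6@104] asks=[-]
After op 2 [order #2] market_sell(qty=5): fills=#1x#2:5@104; bids=[#1:1@104] asks=[-]
After op 3 cancel(order #1): fills=none; bids=[-] asks=[-]
After op 4 cancel(order #1): fills=none; bids=[-] asks=[-]
After op 5 [order #3] limit_buy(price=96, qty=5): fills=none; bids=[#3:5@96] asks=[-]
After op 6 [order #4] limit_buy(price=95, qty=7): fills=none; bids=[#3:5@96 #4:7@95] asks=[-]

Answer: bid=104 ask=-
bid=104 ask=-
bid=- ask=-
bid=- ask=-
bid=96 ask=-
bid=96 ask=-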